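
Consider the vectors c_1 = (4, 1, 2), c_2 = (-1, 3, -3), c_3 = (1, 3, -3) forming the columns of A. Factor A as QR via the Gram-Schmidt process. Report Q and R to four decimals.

c_1 = (4, 1, 2); ‖c_1‖ = 4.5826, so e_1 = (0.8729, 0.2182, 0.4364).
e_1·c_2 = 0.8729·(-1) + 0.2182·3 + 0.4364·(-3) = -1.5275.
u_2 = c_2 + 1.5275·e_1 = (0.3333, 3.3333, -2.3333).
‖u_2‖ = 4.0825, so e_2 = (0.0816, 0.8165, -0.5715).
e_1·c_3 = 0.8729·1 + 0.2182·3 + 0.4364·(-3) = 0.2182; e_2·c_3 = 0.0816·1 + 0.8165·3 + (-0.5715)·(-3) = 4.2458.
u_3 = c_3 − 0.2182·e_1 − 4.2458·e_2 = (0.4629, -0.5143, -0.6686).
‖u_3‖ = 0.9621, so e_3 = (0.4811, -0.5345, -0.6949).

Q = [[0.8729, 0.0816, 0.4811], [0.2182, 0.8165, -0.5345], [0.4364, -0.5715, -0.6949]], R = [[4.5826, -1.5275, 0.2182], [0.0000, 4.0825, 4.2458], [0.0000, 0.0000, 0.9621]]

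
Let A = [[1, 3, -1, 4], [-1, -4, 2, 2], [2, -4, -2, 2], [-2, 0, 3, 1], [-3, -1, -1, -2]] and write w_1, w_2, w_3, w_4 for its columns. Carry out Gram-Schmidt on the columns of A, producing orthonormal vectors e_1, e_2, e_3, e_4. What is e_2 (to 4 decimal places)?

e_1 = w_1/‖w_1‖ = (1, -1, 2, -2, -3)/4.3589 = (0.2294, -0.2294, 0.4588, -0.4588, -0.6882).
r_{12} = e_1·w_2 = 0.4588.
u_2 = w_2 − 0.4588·e_1 = (2.8947, -3.8947, -4.2105, 0.2105, -0.6842).
‖u_2‖ = 6.4645, so e_2 = (0.4478, -0.6025, -0.6513, 0.0326, -0.1058).

e_2 = (0.4478, -0.6025, -0.6513, 0.0326, -0.1058)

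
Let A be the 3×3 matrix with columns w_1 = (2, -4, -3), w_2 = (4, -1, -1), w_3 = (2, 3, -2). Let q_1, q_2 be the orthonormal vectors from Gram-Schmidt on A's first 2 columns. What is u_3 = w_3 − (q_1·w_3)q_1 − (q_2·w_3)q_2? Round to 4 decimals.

w_1 = (2, -4, -3); ‖w_1‖ = 5.3852, so q_1 = (0.3714, -0.7428, -0.5571).
q_1·w_2 = 0.3714·4 + (-0.7428)·(-1) + (-0.5571)·(-1) = 2.7854.
u_2 = w_2 − 2.7854·q_1 = (2.9655, 1.0690, 0.5517).
‖u_2‖ = 3.2002, so q_2 = (0.9267, 0.3340, 0.1724).
q_1·w_3 = 0.3714·2 + (-0.7428)·3 + (-0.5571)·(-2) = -0.3714; q_2·w_3 = 0.9267·2 + 0.3340·3 + 0.1724·(-2) = 2.5106.
u_3 = w_3 + 0.3714·q_1 − 2.5106·q_2 = (-0.1886, 1.8855, -2.6397).

u_3 = (-0.1886, 1.8855, -2.6397)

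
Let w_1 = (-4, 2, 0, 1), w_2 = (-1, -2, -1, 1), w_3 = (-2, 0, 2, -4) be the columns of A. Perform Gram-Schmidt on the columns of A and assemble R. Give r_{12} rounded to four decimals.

r_{12} = 0.2182

w_1 = (-4, 2, 0, 1); ‖w_1‖ = 4.5826, so q_1 = (-0.8729, 0.4364, 0.0000, 0.2182).
r_{12} = q_1·w_2 = 0.2182.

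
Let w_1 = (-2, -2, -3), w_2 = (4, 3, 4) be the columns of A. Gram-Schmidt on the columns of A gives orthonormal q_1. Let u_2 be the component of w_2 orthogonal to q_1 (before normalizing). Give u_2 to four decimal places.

w_1 = (-2, -2, -3); ‖w_1‖ = 4.1231, so q_1 = (-0.4851, -0.4851, -0.7276).
q_1·w_2 = (-0.4851)·4 + (-0.4851)·3 + (-0.7276)·4 = -6.3059.
u_2 = w_2 + 6.3059·q_1 = (0.9412, -0.0588, -0.5882).

u_2 = (0.9412, -0.0588, -0.5882)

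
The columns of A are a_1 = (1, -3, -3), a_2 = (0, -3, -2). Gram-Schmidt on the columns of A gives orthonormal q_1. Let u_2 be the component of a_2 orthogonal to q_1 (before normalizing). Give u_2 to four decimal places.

a_1 = (1, -3, -3); ‖a_1‖ = 4.3589, so q_1 = (0.2294, -0.6882, -0.6882).
q_1·a_2 = 0.2294·0 + (-0.6882)·(-3) + (-0.6882)·(-2) = 3.4412.
u_2 = a_2 − 3.4412·q_1 = (-0.7895, -0.6316, 0.3684).

u_2 = (-0.7895, -0.6316, 0.3684)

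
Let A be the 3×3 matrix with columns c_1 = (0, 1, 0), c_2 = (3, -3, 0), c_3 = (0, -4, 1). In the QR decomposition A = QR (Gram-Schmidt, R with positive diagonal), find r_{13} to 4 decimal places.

c_1 = (0, 1, 0); ‖c_1‖ = 1.0000, so e_1 = (0.0000, 1.0000, 0.0000).
r_{13} = e_1·c_3 = -4.0000.

r_{13} = -4.0000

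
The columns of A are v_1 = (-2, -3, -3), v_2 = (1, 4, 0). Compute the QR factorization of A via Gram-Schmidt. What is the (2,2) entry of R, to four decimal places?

q_1 = v_1/‖v_1‖ = (-2, -3, -3)/4.6904 = (-0.4264, -0.6396, -0.6396).
r_{12} = q_1·v_2 = -2.9848.
u_2 = v_2 + 2.9848·q_1 = (-0.2727, 2.0909, -1.9091).
r_{22} = ‖u_2‖ = 2.8445.

r_{22} = 2.8445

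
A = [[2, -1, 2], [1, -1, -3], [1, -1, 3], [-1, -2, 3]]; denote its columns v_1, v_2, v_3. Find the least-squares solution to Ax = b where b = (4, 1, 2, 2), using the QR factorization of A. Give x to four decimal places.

e_1 = v_1/‖v_1‖ = (2, 1, 1, -1)/2.6458 = (0.7559, 0.3780, 0.3780, -0.3780).
r_{12} = e_1·v_2 = -0.7559.
u_2 = v_2 + 0.7559·e_1 = (-0.4286, -0.7143, -0.7143, -2.2857).
‖u_2‖ = 2.5355, so e_2 = (-0.1690, -0.2817, -0.2817, -0.9015).
r_{13} = e_1·v_3 = 0.3780; r_{23} = e_2·v_3 = -3.0426.
u_3 = v_3 − 0.3780·e_1 + 3.0426·e_2 = (1.2000, -4.0000, 2.0000, 0.4000).
‖u_3‖ = 4.6476, so e_3 = (0.2582, -0.8607, 0.4303, 0.0861).
Qᵀb = (3.4017, -3.3243, 1.2049).
Back-substitute: x_3 = 1.2049/4.6476 = 0.2593.
x_2 = (-3.3243 + 3.0426·0.2593)/2.5355 = -1.0000.
x_1 = (3.4017 + 0.7559·(-1.0000) − 0.3780·0.2593)/2.6458 = 0.9630.

x = (0.9630, -1.0000, 0.2593)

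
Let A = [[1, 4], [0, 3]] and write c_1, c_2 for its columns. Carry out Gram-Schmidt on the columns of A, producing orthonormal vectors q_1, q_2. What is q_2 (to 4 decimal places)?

c_1 = (1, 0); ‖c_1‖ = 1.0000, so q_1 = (1.0000, 0.0000).
q_1·c_2 = 1.0000·4 + 0.0000·3 = 4.0000.
u_2 = c_2 − 4.0000·q_1 = (0.0000, 3.0000).
‖u_2‖ = 3.0000, so q_2 = (0.0000, 1.0000).

q_2 = (0.0000, 1.0000)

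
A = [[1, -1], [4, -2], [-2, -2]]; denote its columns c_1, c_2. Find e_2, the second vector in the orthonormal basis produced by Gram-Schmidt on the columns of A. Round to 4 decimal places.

e_2 = (-0.2726, -0.3749, -0.8861)

c_1 = (1, 4, -2); ‖c_1‖ = 4.5826, so e_1 = (0.2182, 0.8729, -0.4364).
e_1·c_2 = 0.2182·(-1) + 0.8729·(-2) + (-0.4364)·(-2) = -1.0911.
u_2 = c_2 + 1.0911·e_1 = (-0.7619, -1.0476, -2.4762).
‖u_2‖ = 2.7946, so e_2 = (-0.2726, -0.3749, -0.8861).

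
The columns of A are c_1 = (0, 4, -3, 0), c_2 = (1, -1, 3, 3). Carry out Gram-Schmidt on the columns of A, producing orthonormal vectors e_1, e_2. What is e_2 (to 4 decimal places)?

c_1 = (0, 4, -3, 0); ‖c_1‖ = 5.0000, so e_1 = (0.0000, 0.8000, -0.6000, 0.0000).
e_1·c_2 = 0.0000·1 + 0.8000·(-1) + (-0.6000)·3 + 0.0000·3 = -2.6000.
u_2 = c_2 + 2.6000·e_1 = (1.0000, 1.0800, 1.4400, 3.0000).
‖u_2‖ = 3.6387, so e_2 = (0.2748, 0.2968, 0.3957, 0.8245).

e_2 = (0.2748, 0.2968, 0.3957, 0.8245)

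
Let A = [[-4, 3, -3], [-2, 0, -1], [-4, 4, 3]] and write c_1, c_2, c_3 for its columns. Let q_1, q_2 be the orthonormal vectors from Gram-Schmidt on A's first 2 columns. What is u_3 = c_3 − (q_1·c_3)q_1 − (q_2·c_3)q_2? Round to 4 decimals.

c_1 = (-4, -2, -4); ‖c_1‖ = 6.0000, so q_1 = (-0.6667, -0.3333, -0.6667).
q_1·c_2 = (-0.6667)·3 + (-0.3333)·0 + (-0.6667)·4 = -4.6667.
u_2 = c_2 + 4.6667·q_1 = (-0.1111, -1.5556, 0.8889).
‖u_2‖ = 1.7951, so q_2 = (-0.0619, -0.8666, 0.4952).
q_1·c_3 = (-0.6667)·(-3) + (-0.3333)·(-1) + (-0.6667)·3 = 0.3333; q_2·c_3 = (-0.0619)·(-3) + (-0.8666)·(-1) + 0.4952·3 = 2.5378.
u_3 = c_3 − 0.3333·q_1 − 2.5378·q_2 = (-2.6207, 1.3103, 1.9655).

u_3 = (-2.6207, 1.3103, 1.9655)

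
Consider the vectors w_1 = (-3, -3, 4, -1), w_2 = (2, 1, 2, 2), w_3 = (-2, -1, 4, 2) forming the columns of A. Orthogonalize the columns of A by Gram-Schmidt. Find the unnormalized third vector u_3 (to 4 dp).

u_3 = (-1.2556, 0.4484, -0.2780, 1.3094)

w_1 = (-3, -3, 4, -1); ‖w_1‖ = 5.9161, so e_1 = (-0.5071, -0.5071, 0.6761, -0.1690).
e_1·w_2 = (-0.5071)·2 + (-0.5071)·1 + 0.6761·2 + (-0.1690)·2 = -0.5071.
u_2 = w_2 + 0.5071·e_1 = (1.7429, 0.7429, 2.3429, 1.9143).
‖u_2‖ = 3.5697, so e_2 = (0.4882, 0.2081, 0.6563, 0.5363).
e_1·w_3 = (-0.5071)·(-2) + (-0.5071)·(-1) + 0.6761·4 + (-0.1690)·2 = 3.8877; e_2·w_3 = 0.4882·(-2) + 0.2081·(-1) + 0.6563·4 + 0.5363·2 = 2.5132.
u_3 = w_3 − 3.8877·e_1 − 2.5132·e_2 = (-1.2556, 0.4484, -0.2780, 1.3094).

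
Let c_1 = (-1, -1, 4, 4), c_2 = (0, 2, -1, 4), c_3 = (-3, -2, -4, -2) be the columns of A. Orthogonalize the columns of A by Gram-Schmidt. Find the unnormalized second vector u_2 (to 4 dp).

u_2 = (0.2941, 2.2941, -2.1765, 2.8235)

c_1 = (-1, -1, 4, 4); ‖c_1‖ = 5.8310, so q_1 = (-0.1715, -0.1715, 0.6860, 0.6860).
q_1·c_2 = (-0.1715)·0 + (-0.1715)·2 + 0.6860·(-1) + 0.6860·4 = 1.7150.
u_2 = c_2 − 1.7150·q_1 = (0.2941, 2.2941, -2.1765, 2.8235).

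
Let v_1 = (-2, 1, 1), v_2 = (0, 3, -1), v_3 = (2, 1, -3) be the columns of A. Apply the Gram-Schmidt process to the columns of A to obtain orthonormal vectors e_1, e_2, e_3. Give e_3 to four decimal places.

e_3 = (-0.5345, -0.2673, -0.8018)

e_1 = v_1/‖v_1‖ = (-2, 1, 1)/2.4495 = (-0.8165, 0.4082, 0.4082).
r_{12} = e_1·v_2 = 0.8165.
u_2 = v_2 − 0.8165·e_1 = (0.6667, 2.6667, -1.3333).
‖u_2‖ = 3.0551, so e_2 = (0.2182, 0.8729, -0.4364).
r_{13} = e_1·v_3 = -2.4495; r_{23} = e_2·v_3 = 2.6186.
u_3 = v_3 + 2.4495·e_1 − 2.6186·e_2 = (-0.5714, -0.2857, -0.8571).
‖u_3‖ = 1.0690, so e_3 = (-0.5345, -0.2673, -0.8018).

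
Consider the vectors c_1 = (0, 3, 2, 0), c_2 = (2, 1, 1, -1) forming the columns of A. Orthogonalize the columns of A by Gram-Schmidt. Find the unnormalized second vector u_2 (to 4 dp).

c_1 = (0, 3, 2, 0); ‖c_1‖ = 3.6056, so q_1 = (0.0000, 0.8321, 0.5547, 0.0000).
q_1·c_2 = 0.0000·2 + 0.8321·1 + 0.5547·1 + 0.0000·(-1) = 1.3868.
u_2 = c_2 − 1.3868·q_1 = (2.0000, -0.1538, 0.2308, -1.0000).

u_2 = (2.0000, -0.1538, 0.2308, -1.0000)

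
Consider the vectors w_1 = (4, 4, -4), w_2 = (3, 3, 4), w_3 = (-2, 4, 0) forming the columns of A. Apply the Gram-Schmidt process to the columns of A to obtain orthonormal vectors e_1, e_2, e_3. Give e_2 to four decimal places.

w_1 = (4, 4, -4); ‖w_1‖ = 6.9282, so e_1 = (0.5774, 0.5774, -0.5774).
e_1·w_2 = 0.5774·3 + 0.5774·3 + (-0.5774)·4 = 1.1547.
u_2 = w_2 − 1.1547·e_1 = (2.3333, 2.3333, 4.6667).
‖u_2‖ = 5.7155, so e_2 = (0.4082, 0.4082, 0.8165).

e_2 = (0.4082, 0.4082, 0.8165)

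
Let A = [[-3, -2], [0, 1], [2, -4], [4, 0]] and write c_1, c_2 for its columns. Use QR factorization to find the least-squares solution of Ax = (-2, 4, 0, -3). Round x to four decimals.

x = (-0.1818, 0.3636)

c_1 = (-3, 0, 2, 4); ‖c_1‖ = 5.3852, so e_1 = (-0.5571, 0.0000, 0.3714, 0.7428).
e_1·c_2 = (-0.5571)·(-2) + 0.0000·1 + 0.3714·(-4) + 0.7428·0 = -0.3714.
u_2 = c_2 + 0.3714·e_1 = (-2.2069, 1.0000, -3.8621, 0.2759).
‖u_2‖ = 4.5675, so e_2 = (-0.4832, 0.2189, -0.8456, 0.0604).
Qᵀb = (-1.1142, 1.6609).
Back-substitute: x_2 = 1.6609/4.5675 = 0.3636.
x_1 = (-1.1142 + 0.3714·0.3636)/5.3852 = -0.1818.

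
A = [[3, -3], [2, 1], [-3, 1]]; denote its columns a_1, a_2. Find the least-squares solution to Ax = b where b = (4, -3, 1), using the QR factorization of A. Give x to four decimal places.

a_1 = (3, 2, -3); ‖a_1‖ = 4.6904, so q_1 = (0.6396, 0.4264, -0.6396).
q_1·a_2 = 0.6396·(-3) + 0.4264·1 + (-0.6396)·1 = -2.1320.
u_2 = a_2 + 2.1320·q_1 = (-1.6364, 1.9091, -0.3636).
‖u_2‖ = 2.5406, so q_2 = (-0.6441, 0.7514, -0.1431).
Qᵀb = (0.6396, -4.9738).
Back-substitute: x_2 = -4.9738/2.5406 = -1.9577.
x_1 = (0.6396 + 2.1320·(-1.9577))/4.6904 = -0.7535.

x = (-0.7535, -1.9577)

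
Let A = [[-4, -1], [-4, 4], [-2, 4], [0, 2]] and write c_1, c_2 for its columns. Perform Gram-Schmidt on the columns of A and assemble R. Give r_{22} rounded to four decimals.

r_{22} = 5.0881

c_1 = (-4, -4, -2, 0); ‖c_1‖ = 6.0000, so e_1 = (-0.6667, -0.6667, -0.3333, 0.0000).
e_1·c_2 = (-0.6667)·(-1) + (-0.6667)·4 + (-0.3333)·4 + 0.0000·2 = -3.3333.
u_2 = c_2 + 3.3333·e_1 = (-3.2222, 1.7778, 2.8889, 2.0000).
r_{22} = ‖u_2‖ = 5.0881.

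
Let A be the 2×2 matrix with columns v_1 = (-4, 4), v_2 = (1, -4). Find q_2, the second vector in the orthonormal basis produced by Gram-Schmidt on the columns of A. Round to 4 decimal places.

v_1 = (-4, 4); ‖v_1‖ = 5.6569, so q_1 = (-0.7071, 0.7071).
q_1·v_2 = (-0.7071)·1 + 0.7071·(-4) = -3.5355.
u_2 = v_2 + 3.5355·q_1 = (-1.5000, -1.5000).
‖u_2‖ = 2.1213, so q_2 = (-0.7071, -0.7071).

q_2 = (-0.7071, -0.7071)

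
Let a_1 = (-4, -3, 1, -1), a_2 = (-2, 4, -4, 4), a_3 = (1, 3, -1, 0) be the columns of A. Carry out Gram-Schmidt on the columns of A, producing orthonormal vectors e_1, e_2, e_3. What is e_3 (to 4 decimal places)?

e_3 = (-0.2843, 0.6396, 0.0711, -0.7107)

e_1 = a_1/‖a_1‖ = (-4, -3, 1, -1)/5.1962 = (-0.7698, -0.5774, 0.1925, -0.1925).
r_{12} = e_1·a_2 = -2.3094.
u_2 = a_2 + 2.3094·e_1 = (-3.7778, 2.6667, -3.5556, 3.5556).
‖u_2‖ = 6.8313, so e_2 = (-0.5530, 0.3904, -0.5205, 0.5205).
r_{13} = e_1·a_3 = -2.6943; r_{23} = e_2·a_3 = 1.1386.
u_3 = a_3 + 2.6943·e_1 − 1.1386·e_2 = (-0.4444, 1.0000, 0.1111, -1.1111).
‖u_3‖ = 1.5635, so e_3 = (-0.2843, 0.6396, 0.0711, -0.7107).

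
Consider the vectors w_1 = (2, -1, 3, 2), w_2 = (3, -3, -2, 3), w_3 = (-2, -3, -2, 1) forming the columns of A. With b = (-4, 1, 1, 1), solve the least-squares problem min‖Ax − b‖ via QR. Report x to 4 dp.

e_1 = w_1/‖w_1‖ = (2, -1, 3, 2)/4.2426 = (0.4714, -0.2357, 0.7071, 0.4714).
r_{12} = e_1·w_2 = 2.1213.
u_2 = w_2 − 2.1213·e_1 = (2.0000, -2.5000, -3.5000, 2.0000).
‖u_2‖ = 5.1478, so e_2 = (0.3885, -0.4856, -0.6799, 0.3885).
r_{13} = e_1·w_3 = -1.1785; r_{23} = e_2·w_3 = 2.4282.
u_3 = w_3 + 1.1785·e_1 − 2.4282·e_2 = (-2.3878, -2.0985, 0.4843, 0.6122).
‖u_3‖ = 3.2734, so e_3 = (-0.7295, -0.6411, 0.1479, 0.1870).
Qᵀb = (-0.9428, -2.3311, 2.6118).
Back-substitute: x_3 = 2.6118/3.2734 = 0.7979.
x_2 = (-2.3311 − 2.4282·0.7979)/5.1478 = -0.8292.
x_1 = (-0.9428 − 2.1213·(-0.8292) + 1.1785·0.7979)/4.2426 = 0.4140.

x = (0.4140, -0.8292, 0.7979)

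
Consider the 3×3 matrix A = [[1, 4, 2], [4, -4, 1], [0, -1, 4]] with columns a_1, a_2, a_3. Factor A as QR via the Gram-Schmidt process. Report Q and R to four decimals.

Q = [[0.2425, 0.9502, 0.1959], [0.9701, -0.2375, -0.0490], [0.0000, -0.2019, 0.9794]], R = [[4.1231, -2.9104, 1.4552], [0.0000, 4.9527, 0.8551], [0.0000, 0.0000, 4.2604]]

a_1 = (1, 4, 0); ‖a_1‖ = 4.1231, so q_1 = (0.2425, 0.9701, 0.0000).
q_1·a_2 = 0.2425·4 + 0.9701·(-4) + 0.0000·(-1) = -2.9104.
u_2 = a_2 + 2.9104·q_1 = (4.7059, -1.1765, -1.0000).
‖u_2‖ = 4.9527, so q_2 = (0.9502, -0.2375, -0.2019).
q_1·a_3 = 0.2425·2 + 0.9701·1 + 0.0000·4 = 1.4552; q_2·a_3 = 0.9502·2 + (-0.2375)·1 + (-0.2019)·4 = 0.8551.
u_3 = a_3 − 1.4552·q_1 − 0.8551·q_2 = (0.8345, -0.2086, 4.1727).
‖u_3‖ = 4.2604, so q_3 = (0.1959, -0.0490, 0.9794).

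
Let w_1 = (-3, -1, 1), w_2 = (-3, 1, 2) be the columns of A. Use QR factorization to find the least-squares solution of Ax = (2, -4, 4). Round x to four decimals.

x = (0.8889, -0.7778)

e_1 = w_1/‖w_1‖ = (-3, -1, 1)/3.3166 = (-0.9045, -0.3015, 0.3015).
r_{12} = e_1·w_2 = 3.0151.
u_2 = w_2 − 3.0151·e_1 = (-0.2727, 1.9091, 1.0909).
‖u_2‖ = 2.2156, so e_2 = (-0.1231, 0.8616, 0.4924).
Qᵀb = (0.6030, -1.7233).
Back-substitute: x_2 = -1.7233/2.2156 = -0.7778.
x_1 = (0.6030 − 3.0151·(-0.7778))/3.3166 = 0.8889.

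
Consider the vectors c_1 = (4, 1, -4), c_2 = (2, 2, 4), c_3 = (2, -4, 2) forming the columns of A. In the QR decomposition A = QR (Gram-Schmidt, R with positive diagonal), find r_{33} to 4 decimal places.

r_{33} = 4.8008

c_1 = (4, 1, -4); ‖c_1‖ = 5.7446, so q_1 = (0.6963, 0.1741, -0.6963).
q_1·c_2 = 0.6963·2 + 0.1741·2 + (-0.6963)·4 = -1.0445.
u_2 = c_2 + 1.0445·q_1 = (2.7273, 2.1818, 3.2727).
‖u_2‖ = 4.7863, so q_2 = (0.5698, 0.4558, 0.6838).
q_1·c_3 = 0.6963·2 + 0.1741·(-4) + (-0.6963)·2 = -0.6963; q_2·c_3 = 0.5698·2 + 0.4558·(-4) + 0.6838·2 = 0.6838.
u_3 = c_3 + 0.6963·q_1 − 0.6838·q_2 = (2.0952, -4.1905, 1.0476).
r_{33} = ‖u_3‖ = 4.8008.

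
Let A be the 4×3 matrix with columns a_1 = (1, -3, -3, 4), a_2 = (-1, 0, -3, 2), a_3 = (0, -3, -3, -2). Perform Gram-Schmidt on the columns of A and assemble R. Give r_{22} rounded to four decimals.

r_{22} = 2.5857

a_1 = (1, -3, -3, 4); ‖a_1‖ = 5.9161, so q_1 = (0.1690, -0.5071, -0.5071, 0.6761).
q_1·a_2 = 0.1690·(-1) + (-0.5071)·0 + (-0.5071)·(-3) + 0.6761·2 = 2.7045.
u_2 = a_2 − 2.7045·q_1 = (-1.4571, 1.3714, -1.6286, 0.1714).
r_{22} = ‖u_2‖ = 2.5857.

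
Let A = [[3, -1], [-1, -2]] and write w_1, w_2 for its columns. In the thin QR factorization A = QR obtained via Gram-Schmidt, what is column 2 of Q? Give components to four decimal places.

q_1 = w_1/‖w_1‖ = (3, -1)/3.1623 = (0.9487, -0.3162).
r_{12} = q_1·w_2 = -0.3162.
u_2 = w_2 + 0.3162·q_1 = (-0.7000, -2.1000).
‖u_2‖ = 2.2136, so q_2 = (-0.3162, -0.9487).

q_2 = (-0.3162, -0.9487)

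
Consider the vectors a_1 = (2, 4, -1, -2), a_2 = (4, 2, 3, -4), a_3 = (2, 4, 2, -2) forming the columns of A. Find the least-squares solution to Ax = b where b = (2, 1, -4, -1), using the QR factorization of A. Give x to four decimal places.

a_1 = (2, 4, -1, -2); ‖a_1‖ = 5.0000, so q_1 = (0.4000, 0.8000, -0.2000, -0.4000).
q_1·a_2 = 0.4000·4 + 0.8000·2 + (-0.2000)·3 + (-0.4000)·(-4) = 4.2000.
u_2 = a_2 − 4.2000·q_1 = (2.3200, -1.3600, 3.8400, -2.3200).
‖u_2‖ = 5.2307, so q_2 = (0.4435, -0.2600, 0.7341, -0.4435).
q_1·a_3 = 0.4000·2 + 0.8000·4 + (-0.2000)·2 + (-0.4000)·(-2) = 4.4000; q_2·a_3 = 0.4435·2 + (-0.2600)·4 + 0.7341·2 + (-0.4435)·(-2) = 2.2024.
u_3 = a_3 − 4.4000·q_1 − 2.2024·q_2 = (-0.7368, 1.0526, 1.2632, 0.7368).
‖u_3‖ = 1.9467, so q_3 = (-0.3785, 0.5407, 0.6489, 0.3785).
Qᵀb = (2.8000, -1.8659, -3.1904).
Back-substitute: x_3 = -3.1904/1.9467 = -1.6389.
x_2 = (-1.8659 − 2.2024·(-1.6389))/5.2307 = 0.3333.
x_1 = (2.8000 − 4.2000·0.3333 − 4.4000·(-1.6389))/5.0000 = 1.7222.

x = (1.7222, 0.3333, -1.6389)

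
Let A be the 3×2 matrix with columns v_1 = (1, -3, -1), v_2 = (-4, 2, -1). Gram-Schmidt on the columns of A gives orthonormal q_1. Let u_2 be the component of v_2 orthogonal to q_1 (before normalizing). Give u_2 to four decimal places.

q_1 = v_1/‖v_1‖ = (1, -3, -1)/3.3166 = (0.3015, -0.9045, -0.3015).
r_{12} = q_1·v_2 = -2.7136.
u_2 = v_2 + 2.7136·q_1 = (-3.1818, -0.4545, -1.8182).

u_2 = (-3.1818, -0.4545, -1.8182)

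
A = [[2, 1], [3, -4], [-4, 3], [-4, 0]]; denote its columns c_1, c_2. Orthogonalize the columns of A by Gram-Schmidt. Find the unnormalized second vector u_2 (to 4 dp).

c_1 = (2, 3, -4, -4); ‖c_1‖ = 6.7082, so q_1 = (0.2981, 0.4472, -0.5963, -0.5963).
q_1·c_2 = 0.2981·1 + 0.4472·(-4) + (-0.5963)·3 + (-0.5963)·0 = -3.2796.
u_2 = c_2 + 3.2796·q_1 = (1.9778, -2.5333, 1.0444, -1.9556).

u_2 = (1.9778, -2.5333, 1.0444, -1.9556)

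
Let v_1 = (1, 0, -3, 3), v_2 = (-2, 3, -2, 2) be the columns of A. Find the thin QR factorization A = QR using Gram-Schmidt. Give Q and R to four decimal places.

v_1 = (1, 0, -3, 3); ‖v_1‖ = 4.3589, so e_1 = (0.2294, 0.0000, -0.6882, 0.6882).
e_1·v_2 = 0.2294·(-2) + 0.0000·3 + (-0.6882)·(-2) + 0.6882·2 = 2.2942.
u_2 = v_2 − 2.2942·e_1 = (-2.5263, 3.0000, -0.4211, 0.4211).
‖u_2‖ = 3.9670, so e_2 = (-0.6368, 0.7562, -0.1061, 0.1061).

Q = [[0.2294, -0.6368], [0.0000, 0.7562], [-0.6882, -0.1061], [0.6882, 0.1061]], R = [[4.3589, 2.2942], [0.0000, 3.9670]]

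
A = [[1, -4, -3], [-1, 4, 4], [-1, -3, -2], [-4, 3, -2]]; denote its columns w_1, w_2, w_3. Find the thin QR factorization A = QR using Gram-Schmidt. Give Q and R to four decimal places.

Q = [[0.2294, -0.5265, -0.1793], [-0.2294, 0.5265, 0.6071], [-0.2294, -0.6603, 0.6816], [-0.9177, -0.0982, -0.3670]], R = [[4.3589, -3.9001, 0.6882], [0.0000, 5.8983, 5.2022], [0.0000, 0.0000, 2.3373]]

e_1 = w_1/‖w_1‖ = (1, -1, -1, -4)/4.3589 = (0.2294, -0.2294, -0.2294, -0.9177).
r_{12} = e_1·w_2 = -3.9001.
u_2 = w_2 + 3.9001·e_1 = (-3.1053, 3.1053, -3.8947, -0.5789).
‖u_2‖ = 5.8983, so e_2 = (-0.5265, 0.5265, -0.6603, -0.0982).
r_{13} = e_1·w_3 = 0.6882; r_{23} = e_2·w_3 = 5.2022.
u_3 = w_3 − 0.6882·e_1 − 5.2022·e_2 = (-0.4191, 1.4191, 1.5930, -0.8578).
‖u_3‖ = 2.3373, so e_3 = (-0.1793, 0.6071, 0.6816, -0.3670).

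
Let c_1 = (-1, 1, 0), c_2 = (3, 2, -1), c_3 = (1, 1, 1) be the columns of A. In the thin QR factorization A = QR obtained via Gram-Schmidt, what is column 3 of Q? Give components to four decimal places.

q_3 = (0.1925, 0.1925, 0.9623)

c_1 = (-1, 1, 0); ‖c_1‖ = 1.4142, so q_1 = (-0.7071, 0.7071, 0.0000).
q_1·c_2 = (-0.7071)·3 + 0.7071·2 + 0.0000·(-1) = -0.7071.
u_2 = c_2 + 0.7071·q_1 = (2.5000, 2.5000, -1.0000).
‖u_2‖ = 3.6742, so q_2 = (0.6804, 0.6804, -0.2722).
q_1·c_3 = (-0.7071)·1 + 0.7071·1 + 0.0000·1 = 0.0000; q_2·c_3 = 0.6804·1 + 0.6804·1 + (-0.2722)·1 = 1.0887.
u_3 = c_3 + 0.0000·q_1 − 1.0887·q_2 = (0.2593, 0.2593, 1.2963).
‖u_3‖ = 1.3472, so q_3 = (0.1925, 0.1925, 0.9623).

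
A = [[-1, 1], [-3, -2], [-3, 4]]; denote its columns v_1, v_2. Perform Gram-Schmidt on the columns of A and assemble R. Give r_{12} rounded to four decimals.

e_1 = v_1/‖v_1‖ = (-1, -3, -3)/4.3589 = (-0.2294, -0.6882, -0.6882).
r_{12} = e_1·v_2 = -1.6059.

r_{12} = -1.6059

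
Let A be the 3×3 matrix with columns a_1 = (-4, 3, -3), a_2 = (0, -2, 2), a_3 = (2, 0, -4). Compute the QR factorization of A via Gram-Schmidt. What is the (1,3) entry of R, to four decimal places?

r_{13} = 0.6860

a_1 = (-4, 3, -3); ‖a_1‖ = 5.8310, so e_1 = (-0.6860, 0.5145, -0.5145).
r_{13} = e_1·a_3 = 0.6860.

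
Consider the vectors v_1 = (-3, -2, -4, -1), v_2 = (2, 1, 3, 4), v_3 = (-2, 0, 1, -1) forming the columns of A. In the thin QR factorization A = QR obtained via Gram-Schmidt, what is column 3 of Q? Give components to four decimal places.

v_1 = (-3, -2, -4, -1); ‖v_1‖ = 5.4772, so q_1 = (-0.5477, -0.3651, -0.7303, -0.1826).
q_1·v_2 = (-0.5477)·2 + (-0.3651)·1 + (-0.7303)·3 + (-0.1826)·4 = -4.3818.
u_2 = v_2 + 4.3818·q_1 = (-0.4000, -0.6000, -0.2000, 3.2000).
‖u_2‖ = 3.2863, so q_2 = (-0.1217, -0.1826, -0.0609, 0.9737).
q_1·v_3 = (-0.5477)·(-2) + (-0.3651)·0 + (-0.7303)·1 + (-0.1826)·(-1) = 0.5477; q_2·v_3 = (-0.1217)·(-2) + (-0.1826)·0 + (-0.0609)·1 + 0.9737·(-1) = -0.7912.
u_3 = v_3 − 0.5477·q_1 + 0.7912·q_2 = (-1.7963, 0.0556, 1.3519, -0.1296).
‖u_3‖ = 2.2526, so q_3 = (-0.7974, 0.0247, 0.6001, -0.0575).

q_3 = (-0.7974, 0.0247, 0.6001, -0.0575)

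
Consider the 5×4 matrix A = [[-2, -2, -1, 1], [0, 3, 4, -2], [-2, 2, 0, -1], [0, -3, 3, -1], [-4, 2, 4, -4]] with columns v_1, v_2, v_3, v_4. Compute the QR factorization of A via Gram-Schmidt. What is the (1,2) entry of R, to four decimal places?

v_1 = (-2, 0, -2, 0, -4); ‖v_1‖ = 4.8990, so q_1 = (-0.4082, 0.0000, -0.4082, 0.0000, -0.8165).
r_{12} = q_1·v_2 = -1.6330.

r_{12} = -1.6330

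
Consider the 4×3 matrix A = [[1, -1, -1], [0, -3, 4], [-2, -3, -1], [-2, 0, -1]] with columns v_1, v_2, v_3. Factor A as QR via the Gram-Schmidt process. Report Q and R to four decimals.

Q = [[0.3333, -0.3862, -0.6461], [0.0000, -0.7448, 0.6324], [-0.6667, -0.4690, -0.4170], [-0.6667, 0.2759, 0.0940]], R = [[3.0000, 1.6667, 1.0000], [0.0000, 4.0277, -2.4001], [0.0000, 0.0000, 3.4985]]

v_1 = (1, 0, -2, -2); ‖v_1‖ = 3.0000, so e_1 = (0.3333, 0.0000, -0.6667, -0.6667).
e_1·v_2 = 0.3333·(-1) + 0.0000·(-3) + (-0.6667)·(-3) + (-0.6667)·0 = 1.6667.
u_2 = v_2 − 1.6667·e_1 = (-1.5556, -3.0000, -1.8889, 1.1111).
‖u_2‖ = 4.0277, so e_2 = (-0.3862, -0.7448, -0.4690, 0.2759).
e_1·v_3 = 0.3333·(-1) + 0.0000·4 + (-0.6667)·(-1) + (-0.6667)·(-1) = 1.0000; e_2·v_3 = (-0.3862)·(-1) + (-0.7448)·4 + (-0.4690)·(-1) + 0.2759·(-1) = -2.4001.
u_3 = v_3 − 1.0000·e_1 + 2.4001·e_2 = (-2.2603, 2.2123, -1.4589, 0.3288).
‖u_3‖ = 3.4985, so e_3 = (-0.6461, 0.6324, -0.4170, 0.0940).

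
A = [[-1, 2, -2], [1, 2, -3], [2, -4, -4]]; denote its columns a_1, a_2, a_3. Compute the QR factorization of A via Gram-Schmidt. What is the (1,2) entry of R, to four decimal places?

a_1 = (-1, 1, 2); ‖a_1‖ = 2.4495, so q_1 = (-0.4082, 0.4082, 0.8165).
r_{12} = q_1·a_2 = -3.2660.

r_{12} = -3.2660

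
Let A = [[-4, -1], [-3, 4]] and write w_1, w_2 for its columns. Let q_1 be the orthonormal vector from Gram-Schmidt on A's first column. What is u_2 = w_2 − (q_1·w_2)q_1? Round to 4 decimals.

u_2 = (-2.2800, 3.0400)

w_1 = (-4, -3); ‖w_1‖ = 5.0000, so q_1 = (-0.8000, -0.6000).
q_1·w_2 = (-0.8000)·(-1) + (-0.6000)·4 = -1.6000.
u_2 = w_2 + 1.6000·q_1 = (-2.2800, 3.0400).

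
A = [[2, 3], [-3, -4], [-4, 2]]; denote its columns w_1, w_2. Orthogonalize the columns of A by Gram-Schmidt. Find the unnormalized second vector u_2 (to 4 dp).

u_2 = (2.3103, -2.9655, 3.3793)

w_1 = (2, -3, -4); ‖w_1‖ = 5.3852, so q_1 = (0.3714, -0.5571, -0.7428).
q_1·w_2 = 0.3714·3 + (-0.5571)·(-4) + (-0.7428)·2 = 1.8570.
u_2 = w_2 − 1.8570·q_1 = (2.3103, -2.9655, 3.3793).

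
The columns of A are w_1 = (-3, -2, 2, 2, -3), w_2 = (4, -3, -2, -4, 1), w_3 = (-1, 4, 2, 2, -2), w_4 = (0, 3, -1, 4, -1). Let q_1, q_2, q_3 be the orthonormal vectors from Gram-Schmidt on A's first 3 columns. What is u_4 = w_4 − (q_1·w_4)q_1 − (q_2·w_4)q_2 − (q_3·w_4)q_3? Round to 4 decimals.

w_1 = (-3, -2, 2, 2, -3); ‖w_1‖ = 5.4772, so q_1 = (-0.5477, -0.3651, 0.3651, 0.3651, -0.5477).
q_1·w_2 = (-0.5477)·4 + (-0.3651)·(-3) + 0.3651·(-2) + 0.3651·(-4) + (-0.5477)·1 = -3.8341.
u_2 = w_2 + 3.8341·q_1 = (1.9000, -4.4000, -0.6000, -2.6000, -1.1000).
‖u_2‖ = 5.5946, so q_2 = (0.3396, -0.7865, -0.1072, -0.4647, -0.1966).
q_1·w_3 = (-0.5477)·(-1) + (-0.3651)·4 + 0.3651·2 + 0.3651·2 + (-0.5477)·(-2) = 1.6432; q_2·w_3 = 0.3396·(-1) + (-0.7865)·4 + (-0.1072)·2 + (-0.4647)·2 + (-0.1966)·(-2) = -4.2362.
u_3 = w_3 − 1.6432·q_1 + 4.2362·q_2 = (1.3387, 1.2684, 0.9457, -0.5687, -1.9329).
‖u_3‖ = 2.8904, so q_3 = (0.4631, 0.4388, 0.3272, -0.1967, -0.6687).
q_1·w_4 = (-0.5477)·0 + (-0.3651)·3 + 0.3651·(-1) + 0.3651·4 + (-0.5477)·(-1) = 0.5477; q_2·w_4 = 0.3396·0 + (-0.7865)·3 + (-0.1072)·(-1) + (-0.4647)·4 + (-0.1966)·(-1) = -3.9145; q_3·w_4 = 0.4631·0 + 0.4388·3 + 0.3272·(-1) + (-0.1967)·4 + (-0.6687)·(-1) = 0.8710.
u_4 = w_4 − 0.5477·q_1 + 3.9145·q_2 − 0.8710·q_3 = (1.2260, -0.2608, -1.9048, 2.1522, -0.8872).

u_4 = (1.2260, -0.2608, -1.9048, 2.1522, -0.8872)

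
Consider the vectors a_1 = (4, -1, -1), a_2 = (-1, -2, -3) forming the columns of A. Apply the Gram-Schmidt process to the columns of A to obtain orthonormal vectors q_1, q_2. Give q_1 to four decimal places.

a_1 = (4, -1, -1); ‖a_1‖ = 4.2426, so q_1 = (0.9428, -0.2357, -0.2357).

q_1 = (0.9428, -0.2357, -0.2357)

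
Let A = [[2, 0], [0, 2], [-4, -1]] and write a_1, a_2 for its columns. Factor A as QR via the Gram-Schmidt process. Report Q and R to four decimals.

e_1 = a_1/‖a_1‖ = (2, 0, -4)/4.4721 = (0.4472, 0.0000, -0.8944).
r_{12} = e_1·a_2 = 0.8944.
u_2 = a_2 − 0.8944·e_1 = (-0.4000, 2.0000, -0.2000).
‖u_2‖ = 2.0494, so e_2 = (-0.1952, 0.9759, -0.0976).

Q = [[0.4472, -0.1952], [0.0000, 0.9759], [-0.8944, -0.0976]], R = [[4.4721, 0.8944], [0.0000, 2.0494]]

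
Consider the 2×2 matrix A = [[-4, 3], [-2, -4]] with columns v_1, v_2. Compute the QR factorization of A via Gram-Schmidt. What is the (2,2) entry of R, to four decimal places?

v_1 = (-4, -2); ‖v_1‖ = 4.4721, so q_1 = (-0.8944, -0.4472).
q_1·v_2 = (-0.8944)·3 + (-0.4472)·(-4) = -0.8944.
u_2 = v_2 + 0.8944·q_1 = (2.2000, -4.4000).
r_{22} = ‖u_2‖ = 4.9193.

r_{22} = 4.9193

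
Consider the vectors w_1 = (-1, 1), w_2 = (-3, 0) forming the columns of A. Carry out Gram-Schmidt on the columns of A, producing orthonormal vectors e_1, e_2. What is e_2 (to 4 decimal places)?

w_1 = (-1, 1); ‖w_1‖ = 1.4142, so e_1 = (-0.7071, 0.7071).
e_1·w_2 = (-0.7071)·(-3) + 0.7071·0 = 2.1213.
u_2 = w_2 − 2.1213·e_1 = (-1.5000, -1.5000).
‖u_2‖ = 2.1213, so e_2 = (-0.7071, -0.7071).

e_2 = (-0.7071, -0.7071)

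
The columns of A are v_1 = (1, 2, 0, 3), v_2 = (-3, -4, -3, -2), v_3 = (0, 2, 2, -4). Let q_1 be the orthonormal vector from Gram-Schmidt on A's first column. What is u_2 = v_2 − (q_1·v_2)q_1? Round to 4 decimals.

q_1 = v_1/‖v_1‖ = (1, 2, 0, 3)/3.7417 = (0.2673, 0.5345, 0.0000, 0.8018).
r_{12} = q_1·v_2 = -4.5434.
u_2 = v_2 + 4.5434·q_1 = (-1.7857, -1.5714, -3.0000, 1.6429).

u_2 = (-1.7857, -1.5714, -3.0000, 1.6429)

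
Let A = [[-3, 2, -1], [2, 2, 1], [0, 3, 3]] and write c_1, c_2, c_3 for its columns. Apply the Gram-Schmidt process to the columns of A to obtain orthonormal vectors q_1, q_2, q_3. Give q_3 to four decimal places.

c_1 = (-3, 2, 0); ‖c_1‖ = 3.6056, so q_1 = (-0.8321, 0.5547, 0.0000).
q_1·c_2 = (-0.8321)·2 + 0.5547·2 + 0.0000·3 = -0.5547.
u_2 = c_2 + 0.5547·q_1 = (1.5385, 2.3077, 3.0000).
‖u_2‖ = 4.0856, so q_2 = (0.3766, 0.5648, 0.7343).
q_1·c_3 = (-0.8321)·(-1) + 0.5547·1 + 0.0000·3 = 1.3868; q_2·c_3 = 0.3766·(-1) + 0.5648·1 + 0.7343·3 = 2.3911.
u_3 = c_3 − 1.3868·q_1 − 2.3911·q_2 = (-0.7465, -1.1198, 1.2442).
‖u_3‖ = 1.8329, so q_3 = (-0.4073, -0.6110, 0.6788).

q_3 = (-0.4073, -0.6110, 0.6788)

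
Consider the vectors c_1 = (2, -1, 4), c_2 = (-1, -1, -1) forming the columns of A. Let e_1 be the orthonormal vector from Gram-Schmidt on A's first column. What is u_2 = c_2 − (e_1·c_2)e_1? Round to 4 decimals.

u_2 = (-0.5238, -1.2381, -0.0476)

e_1 = c_1/‖c_1‖ = (2, -1, 4)/4.5826 = (0.4364, -0.2182, 0.8729).
r_{12} = e_1·c_2 = -1.0911.
u_2 = c_2 + 1.0911·e_1 = (-0.5238, -1.2381, -0.0476).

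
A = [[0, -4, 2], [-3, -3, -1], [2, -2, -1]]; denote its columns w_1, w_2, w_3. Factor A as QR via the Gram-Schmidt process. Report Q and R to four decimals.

w_1 = (0, -3, 2); ‖w_1‖ = 3.6056, so q_1 = (0.0000, -0.8321, 0.5547).
q_1·w_2 = 0.0000·(-4) + (-0.8321)·(-3) + 0.5547·(-2) = 1.3868.
u_2 = w_2 − 1.3868·q_1 = (-4.0000, -1.8462, -2.7692).
‖u_2‖ = 5.2035, so q_2 = (-0.7687, -0.3548, -0.5322).
q_1·w_3 = 0.0000·2 + (-0.8321)·(-1) + 0.5547·(-1) = 0.2774; q_2·w_3 = (-0.7687)·2 + (-0.3548)·(-1) + (-0.5322)·(-1) = -0.6504.
u_3 = w_3 − 0.2774·q_1 + 0.6504·q_2 = (1.5000, -1.0000, -1.5000).
‖u_3‖ = 2.3452, so q_3 = (0.6396, -0.4264, -0.6396).

Q = [[0.0000, -0.7687, 0.6396], [-0.8321, -0.3548, -0.4264], [0.5547, -0.5322, -0.6396]], R = [[3.6056, 1.3868, 0.2774], [0.0000, 5.2035, -0.6504], [0.0000, 0.0000, 2.3452]]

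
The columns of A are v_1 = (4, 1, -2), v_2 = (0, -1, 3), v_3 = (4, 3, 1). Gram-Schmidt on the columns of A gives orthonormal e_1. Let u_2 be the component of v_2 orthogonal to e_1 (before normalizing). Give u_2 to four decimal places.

v_1 = (4, 1, -2); ‖v_1‖ = 4.5826, so e_1 = (0.8729, 0.2182, -0.4364).
e_1·v_2 = 0.8729·0 + 0.2182·(-1) + (-0.4364)·3 = -1.5275.
u_2 = v_2 + 1.5275·e_1 = (1.3333, -0.6667, 2.3333).

u_2 = (1.3333, -0.6667, 2.3333)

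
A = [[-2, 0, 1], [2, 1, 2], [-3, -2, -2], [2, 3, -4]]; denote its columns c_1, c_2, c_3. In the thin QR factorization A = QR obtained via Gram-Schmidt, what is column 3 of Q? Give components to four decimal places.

e_1 = c_1/‖c_1‖ = (-2, 2, -3, 2)/4.5826 = (-0.4364, 0.4364, -0.6547, 0.4364).
r_{12} = e_1·c_2 = 3.0551.
u_2 = c_2 − 3.0551·e_1 = (1.3333, -0.3333, 0.0000, 1.6667).
‖u_2‖ = 2.1602, so e_2 = (0.6172, -0.1543, 0.0000, 0.7715).
r_{13} = e_1·c_3 = 0.0000; r_{23} = e_2·c_3 = -2.7775.
u_3 = c_3 + 0.0000·e_1 + 2.7775·e_2 = (2.7143, 1.5714, -2.0000, -1.8571).
‖u_3‖ = 4.1576, so e_3 = (0.6528, 0.3780, -0.4810, -0.4467).

e_3 = (0.6528, 0.3780, -0.4810, -0.4467)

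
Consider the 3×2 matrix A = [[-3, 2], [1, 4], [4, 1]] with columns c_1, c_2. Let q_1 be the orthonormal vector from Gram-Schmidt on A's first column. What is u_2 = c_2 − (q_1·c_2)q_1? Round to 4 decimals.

q_1 = c_1/‖c_1‖ = (-3, 1, 4)/5.0990 = (-0.5883, 0.1961, 0.7845).
r_{12} = q_1·c_2 = 0.3922.
u_2 = c_2 − 0.3922·q_1 = (2.2308, 3.9231, 0.6923).

u_2 = (2.2308, 3.9231, 0.6923)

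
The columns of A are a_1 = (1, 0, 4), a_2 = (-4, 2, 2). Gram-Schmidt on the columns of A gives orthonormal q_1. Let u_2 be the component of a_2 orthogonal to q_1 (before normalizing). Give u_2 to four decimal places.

q_1 = a_1/‖a_1‖ = (1, 0, 4)/4.1231 = (0.2425, 0.0000, 0.9701).
r_{12} = q_1·a_2 = 0.9701.
u_2 = a_2 − 0.9701·q_1 = (-4.2353, 2.0000, 1.0588).

u_2 = (-4.2353, 2.0000, 1.0588)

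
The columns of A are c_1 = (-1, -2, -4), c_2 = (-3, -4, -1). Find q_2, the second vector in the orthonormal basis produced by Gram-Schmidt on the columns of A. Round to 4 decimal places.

c_1 = (-1, -2, -4); ‖c_1‖ = 4.5826, so q_1 = (-0.2182, -0.4364, -0.8729).
q_1·c_2 = (-0.2182)·(-3) + (-0.4364)·(-4) + (-0.8729)·(-1) = 3.2733.
u_2 = c_2 − 3.2733·q_1 = (-2.2857, -2.5714, 1.8571).
‖u_2‖ = 3.9097, so q_2 = (-0.5846, -0.6577, 0.4750).

q_2 = (-0.5846, -0.6577, 0.4750)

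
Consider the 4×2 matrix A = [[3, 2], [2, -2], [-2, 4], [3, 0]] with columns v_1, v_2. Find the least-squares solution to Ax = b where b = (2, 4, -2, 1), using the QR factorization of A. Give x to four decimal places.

x = (0.7347, -0.3163)

v_1 = (3, 2, -2, 3); ‖v_1‖ = 5.0990, so e_1 = (0.5883, 0.3922, -0.3922, 0.5883).
e_1·v_2 = 0.5883·2 + 0.3922·(-2) + (-0.3922)·4 + 0.5883·0 = -1.1767.
u_2 = v_2 + 1.1767·e_1 = (2.6923, -1.5385, 3.5385, 0.6923).
‖u_2‖ = 4.7556, so e_2 = (0.5661, -0.3235, 0.7441, 0.1456).
Qᵀb = (4.1184, -1.5043).
Back-substitute: x_2 = -1.5043/4.7556 = -0.3163.
x_1 = (4.1184 + 1.1767·(-0.3163))/5.0990 = 0.7347.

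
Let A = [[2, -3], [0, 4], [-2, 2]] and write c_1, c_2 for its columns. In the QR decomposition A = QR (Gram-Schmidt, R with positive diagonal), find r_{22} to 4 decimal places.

c_1 = (2, 0, -2); ‖c_1‖ = 2.8284, so q_1 = (0.7071, 0.0000, -0.7071).
q_1·c_2 = 0.7071·(-3) + 0.0000·4 + (-0.7071)·2 = -3.5355.
u_2 = c_2 + 3.5355·q_1 = (-0.5000, 4.0000, -0.5000).
r_{22} = ‖u_2‖ = 4.0620.

r_{22} = 4.0620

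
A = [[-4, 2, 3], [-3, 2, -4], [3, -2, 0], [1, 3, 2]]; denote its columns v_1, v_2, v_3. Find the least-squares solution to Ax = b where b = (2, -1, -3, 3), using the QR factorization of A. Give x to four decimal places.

v_1 = (-4, -3, 3, 1); ‖v_1‖ = 5.9161, so e_1 = (-0.6761, -0.5071, 0.5071, 0.1690).
e_1·v_2 = (-0.6761)·2 + (-0.5071)·2 + 0.5071·(-2) + 0.1690·3 = -2.8735.
u_2 = v_2 + 2.8735·e_1 = (0.0571, 0.5429, -0.5429, 3.4857).
‖u_2‖ = 3.5697, so e_2 = (0.0160, 0.1521, -0.1521, 0.9765).
e_1·v_3 = (-0.6761)·3 + (-0.5071)·(-4) + 0.5071·0 + 0.1690·2 = 0.3381; e_2·v_3 = 0.0160·3 + 0.1521·(-4) + (-0.1521)·0 + 0.9765·2 = 1.3927.
u_3 = v_3 − 0.3381·e_1 − 1.3927·e_2 = (3.2063, -4.0404, 0.0404, 0.5830).
‖u_3‖ = 5.1910, so e_3 = (0.6177, -0.7783, 0.0078, 0.1123).
Qᵀb = (-1.8593, 3.2656, 2.3273).
Back-substitute: x_3 = 2.3273/5.1910 = 0.4483.
x_2 = (3.2656 − 1.3927·0.4483)/3.5697 = 0.7399.
x_1 = (-1.8593 + 2.8735·0.7399 − 0.3381·0.4483)/5.9161 = 0.0195.

x = (0.0195, 0.7399, 0.4483)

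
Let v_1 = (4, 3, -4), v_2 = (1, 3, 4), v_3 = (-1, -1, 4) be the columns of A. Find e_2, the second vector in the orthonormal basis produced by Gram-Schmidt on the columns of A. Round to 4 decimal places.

e_1 = v_1/‖v_1‖ = (4, 3, -4)/6.4031 = (0.6247, 0.4685, -0.6247).
r_{12} = e_1·v_2 = -0.4685.
u_2 = v_2 + 0.4685·e_1 = (1.2927, 3.2195, 3.7073).
‖u_2‖ = 5.0774, so e_2 = (0.2546, 0.6341, 0.7302).

e_2 = (0.2546, 0.6341, 0.7302)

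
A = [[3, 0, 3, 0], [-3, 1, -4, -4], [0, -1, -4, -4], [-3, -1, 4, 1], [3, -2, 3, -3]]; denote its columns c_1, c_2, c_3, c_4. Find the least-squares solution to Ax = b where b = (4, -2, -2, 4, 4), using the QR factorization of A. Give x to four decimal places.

x = (-0.0166, 0.3002, 1.1332, -0.5737)

c_1 = (3, -3, 0, -3, 3); ‖c_1‖ = 6.0000, so e_1 = (0.5000, -0.5000, 0.0000, -0.5000, 0.5000).
e_1·c_2 = 0.5000·0 + (-0.5000)·1 + 0.0000·(-1) + (-0.5000)·(-1) + 0.5000·(-2) = -1.0000.
u_2 = c_2 + 1.0000·e_1 = (0.5000, 0.5000, -1.0000, -1.5000, -1.5000).
‖u_2‖ = 2.4495, so e_2 = (0.2041, 0.2041, -0.4082, -0.6124, -0.6124).
e_1·c_3 = 0.5000·3 + (-0.5000)·(-4) + 0.0000·(-4) + (-0.5000)·4 + 0.5000·3 = 3.0000; e_2·c_3 = 0.2041·3 + 0.2041·(-4) + (-0.4082)·(-4) + (-0.6124)·4 + (-0.6124)·3 = -2.8577.
u_3 = c_3 − 3.0000·e_1 + 2.8577·e_2 = (2.0833, -1.9167, -5.1667, 3.7500, -0.2500).
‖u_3‖ = 6.9881, so e_3 = (0.2981, -0.2743, -0.7394, 0.5366, -0.0358).
e_1·c_4 = 0.5000·0 + (-0.5000)·(-4) + 0.0000·(-4) + (-0.5000)·1 + 0.5000·(-3) = 0.0000; e_2·c_4 = 0.2041·0 + 0.2041·(-4) + (-0.4082)·(-4) + (-0.6124)·1 + (-0.6124)·(-3) = 2.0412; e_3·c_4 = 0.2981·0 + (-0.2743)·(-4) + (-0.7394)·(-4) + 0.5366·1 + (-0.0358)·(-3) = 4.6985.
u_4 = c_4 + 0.0000·e_1 − 2.0412·e_2 − 4.6985·e_3 = (-1.8174, -3.1280, 0.3072, -0.2713, -1.5819).
‖u_4‖ = 3.9696, so e_4 = (-0.4578, -0.7880, 0.0774, -0.0684, -0.3985).
Qᵀb = (3.0000, -3.6742, 5.2232, -2.2776).
Back-substitute: x_4 = -2.2776/3.9696 = -0.5737.
x_3 = (5.2232 − 4.6985·(-0.5737))/6.9881 = 1.1332.
x_2 = (-3.6742 + 2.8577·1.1332 − 2.0412·(-0.5737))/2.4495 = 0.3002.
x_1 = (3.0000 + 1.0000·0.3002 − 3.0000·1.1332 + 0.0000·(-0.5737))/6.0000 = -0.0166.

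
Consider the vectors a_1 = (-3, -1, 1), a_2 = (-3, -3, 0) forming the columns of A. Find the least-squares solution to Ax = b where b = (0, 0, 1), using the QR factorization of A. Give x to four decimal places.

x = (0.3333, -0.2222)

a_1 = (-3, -1, 1); ‖a_1‖ = 3.3166, so q_1 = (-0.9045, -0.3015, 0.3015).
q_1·a_2 = (-0.9045)·(-3) + (-0.3015)·(-3) + 0.3015·0 = 3.6181.
u_2 = a_2 − 3.6181·q_1 = (0.2727, -1.9091, -1.0909).
‖u_2‖ = 2.2156, so q_2 = (0.1231, -0.8616, -0.4924).
Qᵀb = (0.3015, -0.4924).
Back-substitute: x_2 = -0.4924/2.2156 = -0.2222.
x_1 = (0.3015 − 3.6181·(-0.2222))/3.3166 = 0.3333.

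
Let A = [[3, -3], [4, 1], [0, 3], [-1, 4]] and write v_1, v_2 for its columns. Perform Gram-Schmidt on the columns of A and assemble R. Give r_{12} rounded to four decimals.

r_{12} = -1.7650

v_1 = (3, 4, 0, -1); ‖v_1‖ = 5.0990, so q_1 = (0.5883, 0.7845, 0.0000, -0.1961).
r_{12} = q_1·v_2 = -1.7650.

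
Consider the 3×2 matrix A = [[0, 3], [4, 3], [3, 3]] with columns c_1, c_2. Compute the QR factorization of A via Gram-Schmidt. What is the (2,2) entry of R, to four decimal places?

r_{22} = 3.0594

e_1 = c_1/‖c_1‖ = (0, 4, 3)/5.0000 = (0.0000, 0.8000, 0.6000).
r_{12} = e_1·c_2 = 4.2000.
u_2 = c_2 − 4.2000·e_1 = (3.0000, -0.3600, 0.4800).
r_{22} = ‖u_2‖ = 3.0594.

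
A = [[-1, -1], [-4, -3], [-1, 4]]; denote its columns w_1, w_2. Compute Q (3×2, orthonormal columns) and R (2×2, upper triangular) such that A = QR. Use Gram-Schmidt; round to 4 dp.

Q = [[-0.2357, -0.1078], [-0.9428, -0.2157], [-0.2357, 0.9705]], R = [[4.2426, 2.1213], [0.0000, 4.6368]]

w_1 = (-1, -4, -1); ‖w_1‖ = 4.2426, so q_1 = (-0.2357, -0.9428, -0.2357).
q_1·w_2 = (-0.2357)·(-1) + (-0.9428)·(-3) + (-0.2357)·4 = 2.1213.
u_2 = w_2 − 2.1213·q_1 = (-0.5000, -1.0000, 4.5000).
‖u_2‖ = 4.6368, so q_2 = (-0.1078, -0.2157, 0.9705).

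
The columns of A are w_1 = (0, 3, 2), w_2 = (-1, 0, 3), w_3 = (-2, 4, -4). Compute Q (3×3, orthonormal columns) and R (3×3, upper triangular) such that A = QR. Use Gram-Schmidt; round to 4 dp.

Q = [[0.0000, -0.3719, -0.9283], [0.8321, -0.5149, 0.2063], [0.5547, 0.7724, -0.3094]], R = [[3.6056, 1.6641, 1.1094], [0.0000, 2.6890, -4.4054], [0.0000, 0.0000, 3.9194]]

w_1 = (0, 3, 2); ‖w_1‖ = 3.6056, so e_1 = (0.0000, 0.8321, 0.5547).
e_1·w_2 = 0.0000·(-1) + 0.8321·0 + 0.5547·3 = 1.6641.
u_2 = w_2 − 1.6641·e_1 = (-1.0000, -1.3846, 2.0769).
‖u_2‖ = 2.6890, so e_2 = (-0.3719, -0.5149, 0.7724).
e_1·w_3 = 0.0000·(-2) + 0.8321·4 + 0.5547·(-4) = 1.1094; e_2·w_3 = (-0.3719)·(-2) + (-0.5149)·4 + 0.7724·(-4) = -4.4054.
u_3 = w_3 − 1.1094·e_1 + 4.4054·e_2 = (-3.6383, 0.8085, -1.2128).
‖u_3‖ = 3.9194, so e_3 = (-0.9283, 0.2063, -0.3094).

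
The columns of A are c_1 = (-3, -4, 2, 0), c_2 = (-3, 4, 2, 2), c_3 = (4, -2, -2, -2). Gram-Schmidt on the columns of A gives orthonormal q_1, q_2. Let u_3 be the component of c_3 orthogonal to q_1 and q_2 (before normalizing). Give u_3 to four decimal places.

c_1 = (-3, -4, 2, 0); ‖c_1‖ = 5.3852, so q_1 = (-0.5571, -0.7428, 0.3714, 0.0000).
q_1·c_2 = (-0.5571)·(-3) + (-0.7428)·4 + 0.3714·2 + 0.0000·2 = -0.5571.
u_2 = c_2 + 0.5571·q_1 = (-3.3103, 3.5862, 2.2069, 2.0000).
‖u_2‖ = 5.7175, so q_2 = (-0.5790, 0.6272, 0.3860, 0.3498).
q_1·c_3 = (-0.5571)·4 + (-0.7428)·(-2) + 0.3714·(-2) + 0.0000·(-2) = -1.4856; q_2·c_3 = (-0.5790)·4 + 0.6272·(-2) + 0.3860·(-2) + 0.3498·(-2) = -5.0420.
u_3 = c_3 + 1.4856·q_1 + 5.0420·q_2 = (0.2532, 0.0591, 0.4979, -0.2363).

u_3 = (0.2532, 0.0591, 0.4979, -0.2363)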